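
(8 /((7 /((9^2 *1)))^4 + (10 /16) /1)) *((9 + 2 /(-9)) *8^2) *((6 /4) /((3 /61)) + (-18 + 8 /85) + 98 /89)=160347880771909632 /1628387530345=98470.34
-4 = -4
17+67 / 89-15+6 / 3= 423 / 89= 4.75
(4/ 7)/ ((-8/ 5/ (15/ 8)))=-75/ 112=-0.67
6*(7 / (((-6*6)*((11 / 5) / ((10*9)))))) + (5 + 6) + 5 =-349 / 11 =-31.73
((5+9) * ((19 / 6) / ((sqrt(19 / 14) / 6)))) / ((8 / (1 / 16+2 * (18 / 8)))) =511 * sqrt(266) / 64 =130.22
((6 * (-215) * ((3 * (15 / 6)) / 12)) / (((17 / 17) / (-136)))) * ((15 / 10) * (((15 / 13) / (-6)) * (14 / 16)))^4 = 6664013015625 / 14974189568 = 445.03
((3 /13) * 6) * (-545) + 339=-5403 /13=-415.62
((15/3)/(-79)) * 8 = -40/79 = -0.51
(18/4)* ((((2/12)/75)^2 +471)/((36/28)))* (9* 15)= 667642507/3000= 222547.50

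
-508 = -508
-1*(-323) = 323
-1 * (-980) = 980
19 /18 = 1.06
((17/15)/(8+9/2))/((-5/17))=-578/1875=-0.31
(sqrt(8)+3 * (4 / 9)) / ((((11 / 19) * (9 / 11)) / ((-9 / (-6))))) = 38 / 9+19 * sqrt(2) / 3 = 13.18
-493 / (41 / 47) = -23171 / 41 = -565.15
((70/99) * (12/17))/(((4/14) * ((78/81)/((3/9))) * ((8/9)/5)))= 33075/9724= 3.40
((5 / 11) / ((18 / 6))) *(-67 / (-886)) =335 / 29238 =0.01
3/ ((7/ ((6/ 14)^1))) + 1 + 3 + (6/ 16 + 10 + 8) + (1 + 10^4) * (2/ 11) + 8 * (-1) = 7903561/ 4312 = 1832.92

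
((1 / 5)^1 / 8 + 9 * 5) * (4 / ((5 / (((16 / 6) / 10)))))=9.61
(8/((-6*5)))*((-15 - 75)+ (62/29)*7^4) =-585008/435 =-1344.85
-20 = -20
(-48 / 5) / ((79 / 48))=-2304 / 395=-5.83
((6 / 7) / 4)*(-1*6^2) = -54 / 7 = -7.71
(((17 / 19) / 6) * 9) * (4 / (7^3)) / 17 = 6 / 6517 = 0.00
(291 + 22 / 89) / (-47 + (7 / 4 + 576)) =0.55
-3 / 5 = -0.60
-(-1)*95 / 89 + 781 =69604 / 89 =782.07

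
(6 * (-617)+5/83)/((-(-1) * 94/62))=-9525091/3901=-2441.70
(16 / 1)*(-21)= -336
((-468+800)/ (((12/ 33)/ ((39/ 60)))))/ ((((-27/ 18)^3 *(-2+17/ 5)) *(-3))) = 23738/ 567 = 41.87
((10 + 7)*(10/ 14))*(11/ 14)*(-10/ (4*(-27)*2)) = 4675/ 10584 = 0.44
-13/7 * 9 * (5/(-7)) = 585/49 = 11.94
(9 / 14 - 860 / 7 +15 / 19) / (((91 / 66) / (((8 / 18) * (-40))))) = 56846240 / 36309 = 1565.62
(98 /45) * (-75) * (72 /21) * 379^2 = -80438960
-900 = -900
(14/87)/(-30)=-0.01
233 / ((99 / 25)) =5825 / 99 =58.84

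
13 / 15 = 0.87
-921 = -921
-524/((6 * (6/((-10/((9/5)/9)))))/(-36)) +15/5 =-26197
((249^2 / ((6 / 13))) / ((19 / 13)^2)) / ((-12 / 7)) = -105945931 / 2888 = -36684.88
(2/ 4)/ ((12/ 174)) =29/ 4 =7.25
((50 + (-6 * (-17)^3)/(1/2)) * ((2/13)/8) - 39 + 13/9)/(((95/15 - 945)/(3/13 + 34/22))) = -32605853/15704832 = -2.08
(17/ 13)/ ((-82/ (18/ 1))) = -153/ 533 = -0.29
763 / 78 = 9.78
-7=-7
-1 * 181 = -181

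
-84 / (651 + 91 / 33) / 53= -198 / 81673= -0.00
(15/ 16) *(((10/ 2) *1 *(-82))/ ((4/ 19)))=-58425/ 32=-1825.78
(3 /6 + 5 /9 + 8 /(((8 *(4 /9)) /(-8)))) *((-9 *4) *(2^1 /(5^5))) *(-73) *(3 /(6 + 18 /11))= -48983 /4375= -11.20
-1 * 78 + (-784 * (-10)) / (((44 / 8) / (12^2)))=2257062 / 11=205187.45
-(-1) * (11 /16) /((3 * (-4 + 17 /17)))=-11 /144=-0.08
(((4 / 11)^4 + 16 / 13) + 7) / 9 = 174435 / 190333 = 0.92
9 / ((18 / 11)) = 11 / 2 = 5.50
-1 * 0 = 0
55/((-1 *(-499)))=55/499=0.11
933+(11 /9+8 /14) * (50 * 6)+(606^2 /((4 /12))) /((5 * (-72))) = -333733 /210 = -1589.20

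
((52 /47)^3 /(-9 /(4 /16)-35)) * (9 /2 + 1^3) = -773344 /7371433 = -0.10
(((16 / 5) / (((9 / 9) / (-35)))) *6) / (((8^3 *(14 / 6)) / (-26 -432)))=2061 / 8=257.62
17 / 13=1.31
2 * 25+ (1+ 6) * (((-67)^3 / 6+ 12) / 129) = -2066137 / 774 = -2669.43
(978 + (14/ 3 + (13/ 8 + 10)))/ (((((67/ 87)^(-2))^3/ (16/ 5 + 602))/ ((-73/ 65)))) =-140979.36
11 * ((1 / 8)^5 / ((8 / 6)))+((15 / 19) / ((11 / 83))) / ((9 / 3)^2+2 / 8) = 652993749 / 1013579776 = 0.64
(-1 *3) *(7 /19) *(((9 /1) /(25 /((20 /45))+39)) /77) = -36 /26543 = -0.00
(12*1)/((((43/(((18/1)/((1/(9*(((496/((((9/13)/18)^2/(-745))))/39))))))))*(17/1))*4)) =-3112836480/731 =-4258326.24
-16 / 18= -8 / 9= -0.89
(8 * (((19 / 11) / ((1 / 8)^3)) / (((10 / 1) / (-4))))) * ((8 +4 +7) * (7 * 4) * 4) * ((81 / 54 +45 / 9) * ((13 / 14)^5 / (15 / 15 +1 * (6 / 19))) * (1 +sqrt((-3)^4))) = -205378988.58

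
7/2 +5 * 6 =67/2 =33.50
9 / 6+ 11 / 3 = 31 / 6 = 5.17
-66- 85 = -151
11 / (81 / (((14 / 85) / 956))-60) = 77 / 3290610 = 0.00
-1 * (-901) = 901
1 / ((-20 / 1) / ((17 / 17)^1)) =-1 / 20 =-0.05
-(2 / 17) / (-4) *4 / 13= 2 / 221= 0.01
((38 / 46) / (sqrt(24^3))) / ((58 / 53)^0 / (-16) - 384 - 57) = -19 * sqrt(6) / 2921598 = -0.00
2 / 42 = 1 / 21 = 0.05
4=4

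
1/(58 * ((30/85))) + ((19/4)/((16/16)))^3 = 107.22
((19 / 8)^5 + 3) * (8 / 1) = 2574403 / 4096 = 628.52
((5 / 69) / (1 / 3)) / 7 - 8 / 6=-1.30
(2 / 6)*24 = 8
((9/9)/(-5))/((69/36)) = -12/115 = -0.10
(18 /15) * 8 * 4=192 /5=38.40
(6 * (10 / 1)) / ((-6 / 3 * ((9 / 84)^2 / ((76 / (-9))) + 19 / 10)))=-8937600 / 565643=-15.80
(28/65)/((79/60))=336/1027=0.33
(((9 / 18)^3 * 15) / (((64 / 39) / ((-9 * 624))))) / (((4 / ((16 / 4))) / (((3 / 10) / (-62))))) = 123201 / 3968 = 31.05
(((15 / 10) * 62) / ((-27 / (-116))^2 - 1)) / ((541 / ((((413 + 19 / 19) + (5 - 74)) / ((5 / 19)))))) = -1640595888 / 6885307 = -238.27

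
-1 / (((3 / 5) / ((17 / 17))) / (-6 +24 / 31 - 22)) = 4220 / 93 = 45.38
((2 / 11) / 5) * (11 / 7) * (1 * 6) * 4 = 48 / 35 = 1.37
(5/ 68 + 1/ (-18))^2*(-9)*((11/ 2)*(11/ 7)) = -14641/ 582624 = -0.03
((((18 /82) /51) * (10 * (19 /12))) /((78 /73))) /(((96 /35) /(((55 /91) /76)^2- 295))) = -8583679751125 /1251312211968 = -6.86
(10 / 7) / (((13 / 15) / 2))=300 / 91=3.30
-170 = -170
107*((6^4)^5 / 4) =97802238271684608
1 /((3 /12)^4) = 256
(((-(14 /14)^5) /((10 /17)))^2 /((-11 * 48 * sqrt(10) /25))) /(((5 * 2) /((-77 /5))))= 2023 * sqrt(10) /96000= 0.07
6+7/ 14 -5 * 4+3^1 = -21/ 2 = -10.50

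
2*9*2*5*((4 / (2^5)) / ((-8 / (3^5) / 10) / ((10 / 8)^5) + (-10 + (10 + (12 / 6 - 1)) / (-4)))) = -341718750 / 193657009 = -1.76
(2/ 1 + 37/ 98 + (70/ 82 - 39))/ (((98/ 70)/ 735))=-18778.61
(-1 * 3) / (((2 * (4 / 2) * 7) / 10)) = -15 / 14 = -1.07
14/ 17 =0.82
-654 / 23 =-28.43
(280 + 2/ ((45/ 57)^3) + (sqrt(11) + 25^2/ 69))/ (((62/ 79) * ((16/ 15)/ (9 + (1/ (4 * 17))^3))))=3187.02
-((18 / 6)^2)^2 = -81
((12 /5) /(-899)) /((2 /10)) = -12 /899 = -0.01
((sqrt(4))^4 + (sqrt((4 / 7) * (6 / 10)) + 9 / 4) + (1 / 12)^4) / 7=2 * sqrt(105) / 245 + 378433 / 145152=2.69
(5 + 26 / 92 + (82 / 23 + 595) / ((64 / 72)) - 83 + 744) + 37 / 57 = 14057251 / 10488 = 1340.32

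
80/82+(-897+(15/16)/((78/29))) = -15276647/17056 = -895.68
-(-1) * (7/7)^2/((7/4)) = 4/7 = 0.57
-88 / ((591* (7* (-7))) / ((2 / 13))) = 176 / 376467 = 0.00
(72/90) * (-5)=-4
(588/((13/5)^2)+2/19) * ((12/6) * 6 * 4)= 13422624/3211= 4180.20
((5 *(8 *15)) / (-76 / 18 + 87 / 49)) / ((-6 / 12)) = 529200 / 1079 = 490.45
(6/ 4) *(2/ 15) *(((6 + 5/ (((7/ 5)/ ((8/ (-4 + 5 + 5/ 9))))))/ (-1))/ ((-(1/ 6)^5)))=9284544/ 245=37896.10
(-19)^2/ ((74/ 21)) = 7581/ 74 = 102.45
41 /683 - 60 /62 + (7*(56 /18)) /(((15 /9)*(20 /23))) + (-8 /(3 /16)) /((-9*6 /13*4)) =715454342 /42875325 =16.69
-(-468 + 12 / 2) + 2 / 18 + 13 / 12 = 16675 / 36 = 463.19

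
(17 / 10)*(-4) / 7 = -34 / 35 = -0.97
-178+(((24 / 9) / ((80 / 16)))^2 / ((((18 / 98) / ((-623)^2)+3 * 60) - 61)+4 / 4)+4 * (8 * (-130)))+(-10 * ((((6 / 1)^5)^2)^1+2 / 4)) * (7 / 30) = -144900065092996202737 / 1026989338050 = -141092083.16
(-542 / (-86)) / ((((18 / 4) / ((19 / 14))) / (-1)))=-5149 / 2709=-1.90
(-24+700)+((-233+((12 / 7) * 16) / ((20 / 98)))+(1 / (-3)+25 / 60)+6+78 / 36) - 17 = 11373 / 20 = 568.65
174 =174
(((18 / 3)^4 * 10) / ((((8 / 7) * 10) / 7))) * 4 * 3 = 95256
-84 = -84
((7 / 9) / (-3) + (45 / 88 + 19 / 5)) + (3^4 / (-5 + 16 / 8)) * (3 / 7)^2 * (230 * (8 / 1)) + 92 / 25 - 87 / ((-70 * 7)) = -9116.99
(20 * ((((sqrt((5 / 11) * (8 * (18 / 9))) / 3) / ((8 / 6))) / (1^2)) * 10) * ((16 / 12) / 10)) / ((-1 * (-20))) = 4 * sqrt(55) / 33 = 0.90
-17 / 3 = -5.67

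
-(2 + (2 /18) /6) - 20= -1189 /54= -22.02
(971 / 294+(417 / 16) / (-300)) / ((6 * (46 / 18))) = 756367 / 3606400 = 0.21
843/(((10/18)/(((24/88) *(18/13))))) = 573.00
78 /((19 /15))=1170 /19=61.58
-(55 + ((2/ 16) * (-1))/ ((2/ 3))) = -877/ 16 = -54.81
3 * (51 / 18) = 17 / 2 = 8.50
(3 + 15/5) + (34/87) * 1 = 556/87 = 6.39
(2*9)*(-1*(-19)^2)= -6498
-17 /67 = -0.25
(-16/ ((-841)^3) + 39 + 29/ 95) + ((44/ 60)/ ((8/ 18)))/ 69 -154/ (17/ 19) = -132.79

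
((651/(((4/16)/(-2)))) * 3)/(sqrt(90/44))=-5208 * sqrt(110)/5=-10924.39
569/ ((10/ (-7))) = -3983/ 10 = -398.30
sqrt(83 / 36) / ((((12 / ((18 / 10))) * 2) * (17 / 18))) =9 * sqrt(83) / 680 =0.12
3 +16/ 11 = 49/ 11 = 4.45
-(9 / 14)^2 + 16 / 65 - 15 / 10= -1.67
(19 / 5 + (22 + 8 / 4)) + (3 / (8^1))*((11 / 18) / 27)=180199 / 6480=27.81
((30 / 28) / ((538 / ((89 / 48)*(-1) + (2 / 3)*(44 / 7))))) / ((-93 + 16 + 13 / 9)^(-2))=26.56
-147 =-147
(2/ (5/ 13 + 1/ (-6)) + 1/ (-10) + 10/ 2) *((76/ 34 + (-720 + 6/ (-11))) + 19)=-312935003/ 31790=-9843.82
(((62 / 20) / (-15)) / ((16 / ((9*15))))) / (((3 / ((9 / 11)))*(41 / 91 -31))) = 76167 / 4892800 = 0.02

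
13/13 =1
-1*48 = -48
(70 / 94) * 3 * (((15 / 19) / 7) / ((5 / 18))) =810 / 893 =0.91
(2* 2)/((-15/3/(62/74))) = -124/185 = -0.67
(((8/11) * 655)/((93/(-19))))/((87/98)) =-9756880/89001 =-109.63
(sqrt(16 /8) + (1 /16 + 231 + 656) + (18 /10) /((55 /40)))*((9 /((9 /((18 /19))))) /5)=18*sqrt(2) /95 + 7035903 /41800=168.59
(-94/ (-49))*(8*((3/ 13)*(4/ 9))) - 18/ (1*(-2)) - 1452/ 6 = -442255/ 1911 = -231.43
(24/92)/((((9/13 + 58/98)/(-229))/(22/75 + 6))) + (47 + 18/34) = -980463552/3997975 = -245.24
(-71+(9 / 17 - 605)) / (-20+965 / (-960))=2204736 / 68561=32.16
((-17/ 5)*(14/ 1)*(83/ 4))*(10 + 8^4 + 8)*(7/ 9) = -142218923/ 45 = -3160420.51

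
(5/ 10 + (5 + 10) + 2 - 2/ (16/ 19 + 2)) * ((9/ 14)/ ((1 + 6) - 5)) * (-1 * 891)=-4810.34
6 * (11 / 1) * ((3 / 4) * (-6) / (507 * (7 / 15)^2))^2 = 15035625 / 137149922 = 0.11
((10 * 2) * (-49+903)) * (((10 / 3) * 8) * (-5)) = -6832000 / 3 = -2277333.33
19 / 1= 19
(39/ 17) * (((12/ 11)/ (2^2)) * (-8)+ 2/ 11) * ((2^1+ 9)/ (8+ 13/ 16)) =-4576/ 799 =-5.73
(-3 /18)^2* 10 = 5 /18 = 0.28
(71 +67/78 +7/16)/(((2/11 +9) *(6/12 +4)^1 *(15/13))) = 496243/327240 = 1.52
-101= -101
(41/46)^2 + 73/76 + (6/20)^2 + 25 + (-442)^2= 196387338259/1005100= 195390.84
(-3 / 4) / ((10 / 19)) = -57 / 40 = -1.42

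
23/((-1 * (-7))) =23/7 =3.29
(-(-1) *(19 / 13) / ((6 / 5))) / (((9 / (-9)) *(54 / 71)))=-6745 / 4212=-1.60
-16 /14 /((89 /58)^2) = -26912 /55447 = -0.49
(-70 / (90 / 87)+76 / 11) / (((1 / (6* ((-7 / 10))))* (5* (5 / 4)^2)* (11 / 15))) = 134736 / 3025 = 44.54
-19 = -19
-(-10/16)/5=1/8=0.12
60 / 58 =30 / 29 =1.03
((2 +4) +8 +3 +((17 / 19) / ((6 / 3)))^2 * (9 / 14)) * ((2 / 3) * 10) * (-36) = -4110.88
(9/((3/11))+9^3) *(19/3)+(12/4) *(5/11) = 53101/11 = 4827.36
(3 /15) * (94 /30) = 47 /75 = 0.63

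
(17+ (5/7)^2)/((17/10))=8580/833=10.30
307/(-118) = -307/118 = -2.60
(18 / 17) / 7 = 18 / 119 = 0.15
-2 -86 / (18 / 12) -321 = -1141 / 3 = -380.33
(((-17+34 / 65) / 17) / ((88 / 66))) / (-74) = 189 / 19240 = 0.01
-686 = -686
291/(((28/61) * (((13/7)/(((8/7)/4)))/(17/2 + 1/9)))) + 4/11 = 10092853/12012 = 840.23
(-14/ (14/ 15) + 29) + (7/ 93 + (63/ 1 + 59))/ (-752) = 967751/ 69936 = 13.84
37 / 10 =3.70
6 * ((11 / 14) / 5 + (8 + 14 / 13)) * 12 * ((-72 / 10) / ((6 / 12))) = -21780576 / 2275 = -9573.88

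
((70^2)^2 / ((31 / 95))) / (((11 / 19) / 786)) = 99893569794.72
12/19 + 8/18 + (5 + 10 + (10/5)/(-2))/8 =1933/684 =2.83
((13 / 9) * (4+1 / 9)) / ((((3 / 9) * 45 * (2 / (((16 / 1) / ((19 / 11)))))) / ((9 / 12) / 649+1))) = 2500238 / 1362015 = 1.84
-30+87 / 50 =-1413 / 50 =-28.26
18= 18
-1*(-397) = 397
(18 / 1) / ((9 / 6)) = 12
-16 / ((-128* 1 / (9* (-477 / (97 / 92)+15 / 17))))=-6701157 / 13192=-507.97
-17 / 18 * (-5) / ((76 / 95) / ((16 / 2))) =425 / 9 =47.22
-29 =-29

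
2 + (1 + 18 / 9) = 5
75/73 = 1.03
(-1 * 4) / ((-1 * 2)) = 2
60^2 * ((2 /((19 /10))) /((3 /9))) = 216000 /19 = 11368.42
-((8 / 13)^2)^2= -4096 / 28561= -0.14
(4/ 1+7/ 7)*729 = 3645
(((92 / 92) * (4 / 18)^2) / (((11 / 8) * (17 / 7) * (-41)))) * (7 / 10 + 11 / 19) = -336 / 728365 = -0.00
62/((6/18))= 186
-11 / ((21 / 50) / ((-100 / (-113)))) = -55000 / 2373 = -23.18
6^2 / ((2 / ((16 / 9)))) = 32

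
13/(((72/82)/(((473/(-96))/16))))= -4.56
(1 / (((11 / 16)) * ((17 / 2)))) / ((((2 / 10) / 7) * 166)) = 560 / 15521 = 0.04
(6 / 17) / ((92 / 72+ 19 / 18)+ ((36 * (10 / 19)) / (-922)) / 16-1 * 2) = 630648 / 593317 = 1.06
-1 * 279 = -279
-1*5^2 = -25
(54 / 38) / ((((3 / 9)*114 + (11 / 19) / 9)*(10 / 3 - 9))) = -729 / 110653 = -0.01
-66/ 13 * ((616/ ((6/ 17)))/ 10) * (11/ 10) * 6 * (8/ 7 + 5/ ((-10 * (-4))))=-4819551/ 650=-7414.69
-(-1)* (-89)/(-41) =89/41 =2.17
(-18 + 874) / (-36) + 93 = 623 / 9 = 69.22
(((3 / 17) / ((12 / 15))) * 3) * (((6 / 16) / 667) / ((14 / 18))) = 1215 / 2539936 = 0.00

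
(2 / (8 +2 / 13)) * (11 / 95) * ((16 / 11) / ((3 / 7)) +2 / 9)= 4654 / 45315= 0.10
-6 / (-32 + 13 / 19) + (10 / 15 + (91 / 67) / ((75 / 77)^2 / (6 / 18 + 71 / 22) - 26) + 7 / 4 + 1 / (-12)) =192741040997 / 77964937260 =2.47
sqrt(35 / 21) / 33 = sqrt(15) / 99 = 0.04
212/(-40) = -53/10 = -5.30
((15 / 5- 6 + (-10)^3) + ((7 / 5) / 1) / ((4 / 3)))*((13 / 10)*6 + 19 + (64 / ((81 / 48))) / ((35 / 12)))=-125624491 / 3150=-39880.79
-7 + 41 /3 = 20 /3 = 6.67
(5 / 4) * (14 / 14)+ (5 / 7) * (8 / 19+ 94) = 68.69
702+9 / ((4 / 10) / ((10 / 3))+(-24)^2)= 3370377 / 4801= 702.02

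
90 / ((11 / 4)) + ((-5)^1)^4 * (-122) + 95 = -837345 / 11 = -76122.27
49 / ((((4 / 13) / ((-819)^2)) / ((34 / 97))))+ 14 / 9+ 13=65373063235 / 1746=37441616.97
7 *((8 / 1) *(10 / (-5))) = -112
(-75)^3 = -421875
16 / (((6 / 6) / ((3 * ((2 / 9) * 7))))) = 224 / 3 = 74.67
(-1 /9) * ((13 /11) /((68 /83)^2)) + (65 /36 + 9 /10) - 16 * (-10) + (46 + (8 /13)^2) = 8978049547 /42980080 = 208.89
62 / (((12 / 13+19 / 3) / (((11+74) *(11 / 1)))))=2260830 / 283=7988.80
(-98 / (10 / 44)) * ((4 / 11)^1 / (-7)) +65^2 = 21237 / 5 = 4247.40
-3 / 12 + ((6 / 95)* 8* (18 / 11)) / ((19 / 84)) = 270449 / 79420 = 3.41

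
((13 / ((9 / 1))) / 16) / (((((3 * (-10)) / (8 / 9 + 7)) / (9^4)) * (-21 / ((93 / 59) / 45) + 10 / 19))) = 14678469 / 56448800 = 0.26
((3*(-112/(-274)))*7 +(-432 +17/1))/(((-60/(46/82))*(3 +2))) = 1280617/1685100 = 0.76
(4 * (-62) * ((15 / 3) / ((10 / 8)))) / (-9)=992 / 9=110.22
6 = 6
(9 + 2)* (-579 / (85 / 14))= -89166 / 85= -1049.01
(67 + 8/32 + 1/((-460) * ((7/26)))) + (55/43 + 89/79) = 761828883/10938340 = 69.65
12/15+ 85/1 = 429/5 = 85.80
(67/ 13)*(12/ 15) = 4.12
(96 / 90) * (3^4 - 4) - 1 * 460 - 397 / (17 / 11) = -161861 / 255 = -634.75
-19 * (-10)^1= 190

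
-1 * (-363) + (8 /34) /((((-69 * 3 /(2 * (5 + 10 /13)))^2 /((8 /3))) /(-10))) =14894926417 /41035059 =362.98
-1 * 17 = -17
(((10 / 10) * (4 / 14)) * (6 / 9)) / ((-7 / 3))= -4 / 49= -0.08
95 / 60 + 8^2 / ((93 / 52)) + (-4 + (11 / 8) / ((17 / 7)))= 429203 / 12648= 33.93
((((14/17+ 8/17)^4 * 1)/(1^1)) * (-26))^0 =1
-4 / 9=-0.44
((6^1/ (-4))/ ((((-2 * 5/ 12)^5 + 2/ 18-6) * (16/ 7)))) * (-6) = -30618/ 48917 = -0.63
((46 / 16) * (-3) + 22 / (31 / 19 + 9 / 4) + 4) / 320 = 2461 / 755200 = 0.00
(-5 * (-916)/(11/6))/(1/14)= 384720/11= 34974.55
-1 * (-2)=2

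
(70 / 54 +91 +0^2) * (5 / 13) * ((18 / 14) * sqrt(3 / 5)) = 356 * sqrt(15) / 39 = 35.35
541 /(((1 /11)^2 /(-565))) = -36985465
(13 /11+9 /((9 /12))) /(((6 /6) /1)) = 145 /11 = 13.18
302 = 302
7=7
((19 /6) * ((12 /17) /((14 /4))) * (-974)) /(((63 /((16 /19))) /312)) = -6482944 /2499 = -2594.22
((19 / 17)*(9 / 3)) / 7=57 / 119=0.48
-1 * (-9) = 9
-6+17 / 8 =-3.88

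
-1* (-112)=112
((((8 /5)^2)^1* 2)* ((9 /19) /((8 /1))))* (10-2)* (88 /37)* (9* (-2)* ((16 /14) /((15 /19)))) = -4866048 /32375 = -150.30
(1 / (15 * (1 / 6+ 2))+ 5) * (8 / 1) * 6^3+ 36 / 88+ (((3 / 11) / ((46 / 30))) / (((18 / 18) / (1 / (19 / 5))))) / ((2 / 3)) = 8693.65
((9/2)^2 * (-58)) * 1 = -2349/2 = -1174.50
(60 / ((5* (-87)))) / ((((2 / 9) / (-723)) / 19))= 247266 / 29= 8526.41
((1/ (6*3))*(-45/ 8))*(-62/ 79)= 155/ 632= 0.25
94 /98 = 47 /49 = 0.96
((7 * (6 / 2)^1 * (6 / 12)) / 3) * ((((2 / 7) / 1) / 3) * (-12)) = -4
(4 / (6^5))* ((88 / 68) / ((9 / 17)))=11 / 8748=0.00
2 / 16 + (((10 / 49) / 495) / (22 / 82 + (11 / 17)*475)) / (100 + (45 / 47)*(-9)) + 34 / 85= 4690647983003 / 8934567337080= 0.53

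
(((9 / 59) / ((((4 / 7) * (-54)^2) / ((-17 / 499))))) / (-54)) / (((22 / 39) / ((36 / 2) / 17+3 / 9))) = 0.00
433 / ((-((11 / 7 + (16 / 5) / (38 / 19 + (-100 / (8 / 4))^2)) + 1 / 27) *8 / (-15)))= 853150725 / 1691584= 504.35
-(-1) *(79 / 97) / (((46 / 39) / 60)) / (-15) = -6162 / 2231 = -2.76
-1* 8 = -8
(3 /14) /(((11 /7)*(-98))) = -3 /2156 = -0.00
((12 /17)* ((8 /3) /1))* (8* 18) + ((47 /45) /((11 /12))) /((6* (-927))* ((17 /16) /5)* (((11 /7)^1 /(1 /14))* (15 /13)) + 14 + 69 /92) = 592811536744 /2187022035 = 271.06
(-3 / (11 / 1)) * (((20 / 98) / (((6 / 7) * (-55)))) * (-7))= -1 / 121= -0.01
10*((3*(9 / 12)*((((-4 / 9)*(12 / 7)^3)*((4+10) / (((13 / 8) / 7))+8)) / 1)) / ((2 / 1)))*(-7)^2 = -7672320 / 91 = -84311.21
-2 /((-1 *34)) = 1 /17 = 0.06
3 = 3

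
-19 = -19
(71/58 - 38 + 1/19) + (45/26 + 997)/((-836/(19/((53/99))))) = -240302917/3037112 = -79.12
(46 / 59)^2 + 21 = 75217 / 3481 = 21.61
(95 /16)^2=9025 /256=35.25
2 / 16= 1 / 8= 0.12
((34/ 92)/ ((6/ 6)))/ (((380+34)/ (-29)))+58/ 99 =117305/ 209484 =0.56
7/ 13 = 0.54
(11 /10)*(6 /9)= 11 /15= 0.73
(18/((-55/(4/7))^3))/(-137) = 1152/7818127625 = 0.00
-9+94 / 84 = -7.88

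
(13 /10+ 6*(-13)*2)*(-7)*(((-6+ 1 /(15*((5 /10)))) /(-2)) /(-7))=-34034 /75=-453.79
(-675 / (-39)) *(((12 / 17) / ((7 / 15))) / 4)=10125 / 1547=6.54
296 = 296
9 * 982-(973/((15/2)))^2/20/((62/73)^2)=33174812159/4324500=7671.36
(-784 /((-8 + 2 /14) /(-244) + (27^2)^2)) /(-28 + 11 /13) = 17407936 /320418552899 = 0.00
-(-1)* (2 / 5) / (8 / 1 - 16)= -1 / 20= -0.05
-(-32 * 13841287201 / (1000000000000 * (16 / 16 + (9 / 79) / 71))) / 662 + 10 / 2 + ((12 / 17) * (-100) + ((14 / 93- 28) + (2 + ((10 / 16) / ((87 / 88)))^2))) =-42204482979190789226225033 / 463595131409625000000000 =-91.04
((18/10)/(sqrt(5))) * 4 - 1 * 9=-9 + 36 * sqrt(5)/25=-5.78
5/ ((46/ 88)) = 220/ 23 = 9.57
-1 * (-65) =65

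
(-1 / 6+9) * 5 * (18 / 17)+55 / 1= 1730 / 17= 101.76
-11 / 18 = -0.61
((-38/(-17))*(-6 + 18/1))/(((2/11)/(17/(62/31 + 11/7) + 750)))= 47323452/425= 111349.30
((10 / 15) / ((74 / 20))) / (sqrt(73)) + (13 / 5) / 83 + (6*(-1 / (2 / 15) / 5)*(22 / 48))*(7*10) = -479273 / 1660 + 20*sqrt(73) / 8103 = -288.70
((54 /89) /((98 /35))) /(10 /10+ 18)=135 /11837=0.01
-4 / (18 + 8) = -0.15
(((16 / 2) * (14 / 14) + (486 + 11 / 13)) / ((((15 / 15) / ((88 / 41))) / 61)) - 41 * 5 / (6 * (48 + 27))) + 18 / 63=21755319689 / 335790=64788.47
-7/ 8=-0.88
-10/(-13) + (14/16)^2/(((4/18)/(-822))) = -2355623/832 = -2831.28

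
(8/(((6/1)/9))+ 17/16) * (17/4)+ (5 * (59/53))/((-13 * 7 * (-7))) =119971713/2160704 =55.52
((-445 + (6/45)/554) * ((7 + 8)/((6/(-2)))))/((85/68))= 7395896/4155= 1780.00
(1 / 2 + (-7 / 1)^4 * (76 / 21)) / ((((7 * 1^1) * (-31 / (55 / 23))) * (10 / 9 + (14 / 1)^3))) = -782085 / 22419572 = -0.03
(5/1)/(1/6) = 30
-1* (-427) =427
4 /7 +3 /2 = 2.07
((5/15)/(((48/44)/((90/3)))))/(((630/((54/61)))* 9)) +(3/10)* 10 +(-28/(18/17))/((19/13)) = -244885/16226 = -15.09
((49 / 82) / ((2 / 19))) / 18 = 931 / 2952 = 0.32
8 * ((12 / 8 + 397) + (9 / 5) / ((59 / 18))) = 941756 / 295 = 3192.39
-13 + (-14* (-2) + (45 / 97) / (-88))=127995 / 8536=14.99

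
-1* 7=-7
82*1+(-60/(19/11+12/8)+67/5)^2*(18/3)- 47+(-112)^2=1605648369/126025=12740.71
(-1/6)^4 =1/1296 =0.00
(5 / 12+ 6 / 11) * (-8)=-254 / 33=-7.70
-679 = -679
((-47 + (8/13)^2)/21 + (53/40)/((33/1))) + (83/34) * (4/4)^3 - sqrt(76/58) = 2311901/8848840 - sqrt(1102)/29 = -0.88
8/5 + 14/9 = 142/45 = 3.16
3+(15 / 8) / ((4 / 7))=201 / 32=6.28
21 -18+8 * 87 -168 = 531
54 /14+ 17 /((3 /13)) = 1628 /21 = 77.52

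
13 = 13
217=217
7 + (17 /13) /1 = 108 /13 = 8.31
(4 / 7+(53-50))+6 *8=361 / 7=51.57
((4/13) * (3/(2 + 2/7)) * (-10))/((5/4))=-42/13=-3.23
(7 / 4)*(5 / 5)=7 / 4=1.75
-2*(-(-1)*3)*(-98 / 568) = 147 / 142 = 1.04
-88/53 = -1.66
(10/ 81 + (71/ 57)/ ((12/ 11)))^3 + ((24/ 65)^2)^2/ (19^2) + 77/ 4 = 21.28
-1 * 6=-6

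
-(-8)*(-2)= -16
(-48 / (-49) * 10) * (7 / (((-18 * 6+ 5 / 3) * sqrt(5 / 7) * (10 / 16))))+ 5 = 5-2304 * sqrt(35) / 11165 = 3.78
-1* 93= -93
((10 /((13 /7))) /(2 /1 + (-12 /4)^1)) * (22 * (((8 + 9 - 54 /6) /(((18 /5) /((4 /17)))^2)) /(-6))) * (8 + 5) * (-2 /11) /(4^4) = -875 /140454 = -0.01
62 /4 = 31 /2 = 15.50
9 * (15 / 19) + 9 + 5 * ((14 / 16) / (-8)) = 18919 / 1216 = 15.56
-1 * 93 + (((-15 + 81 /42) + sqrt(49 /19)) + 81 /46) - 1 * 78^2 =-996318 /161 + 7 * sqrt(19) /19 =-6186.70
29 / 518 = 0.06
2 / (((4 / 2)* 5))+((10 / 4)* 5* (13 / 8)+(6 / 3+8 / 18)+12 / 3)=19409 / 720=26.96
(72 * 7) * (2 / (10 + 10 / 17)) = 476 / 5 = 95.20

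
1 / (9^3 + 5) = 1 / 734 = 0.00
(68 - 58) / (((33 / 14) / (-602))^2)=710311840 / 1089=652260.64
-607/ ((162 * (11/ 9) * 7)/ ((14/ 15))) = -607/ 1485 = -0.41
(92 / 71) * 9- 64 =-52.34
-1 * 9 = -9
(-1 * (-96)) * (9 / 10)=432 / 5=86.40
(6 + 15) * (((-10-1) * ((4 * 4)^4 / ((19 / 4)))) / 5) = -60555264 / 95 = -637423.83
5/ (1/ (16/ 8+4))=30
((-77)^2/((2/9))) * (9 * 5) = 2401245/2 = 1200622.50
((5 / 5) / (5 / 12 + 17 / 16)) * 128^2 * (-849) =-667680768 / 71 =-9403954.48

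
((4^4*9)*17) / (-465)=-13056 / 155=-84.23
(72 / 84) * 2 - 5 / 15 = 29 / 21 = 1.38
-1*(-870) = 870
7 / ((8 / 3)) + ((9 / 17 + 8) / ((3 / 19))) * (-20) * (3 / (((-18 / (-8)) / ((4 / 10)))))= -702067 / 1224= -573.58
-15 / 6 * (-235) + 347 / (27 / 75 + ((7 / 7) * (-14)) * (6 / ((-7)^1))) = 380425 / 618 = 615.57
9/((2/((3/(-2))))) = -27/4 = -6.75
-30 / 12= -5 / 2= -2.50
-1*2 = -2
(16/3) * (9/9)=16/3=5.33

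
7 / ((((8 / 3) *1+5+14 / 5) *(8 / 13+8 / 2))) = 91 / 628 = 0.14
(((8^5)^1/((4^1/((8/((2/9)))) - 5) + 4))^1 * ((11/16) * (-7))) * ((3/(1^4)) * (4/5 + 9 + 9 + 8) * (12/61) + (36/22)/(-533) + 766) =22547755431936/162565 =138699938.07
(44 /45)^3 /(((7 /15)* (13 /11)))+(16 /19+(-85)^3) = -6450542760719 /10503675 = -614122.46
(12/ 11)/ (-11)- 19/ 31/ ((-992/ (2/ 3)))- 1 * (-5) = 27356203/ 5581488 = 4.90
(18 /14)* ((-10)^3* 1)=-9000 /7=-1285.71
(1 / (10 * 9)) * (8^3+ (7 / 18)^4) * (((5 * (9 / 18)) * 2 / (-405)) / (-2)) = 0.04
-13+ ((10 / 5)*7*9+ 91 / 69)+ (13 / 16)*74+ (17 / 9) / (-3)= 863509 / 4968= 173.81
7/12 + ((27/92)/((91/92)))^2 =66715/99372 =0.67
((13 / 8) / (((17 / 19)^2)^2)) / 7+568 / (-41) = -2587174875 / 191764216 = -13.49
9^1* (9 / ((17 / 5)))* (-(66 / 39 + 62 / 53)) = -46980 / 689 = -68.19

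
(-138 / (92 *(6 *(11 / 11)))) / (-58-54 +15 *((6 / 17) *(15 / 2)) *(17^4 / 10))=-1 / 1326062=-0.00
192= 192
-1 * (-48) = 48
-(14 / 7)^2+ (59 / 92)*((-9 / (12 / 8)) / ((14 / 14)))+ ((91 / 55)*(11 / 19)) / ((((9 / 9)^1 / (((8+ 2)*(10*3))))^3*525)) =43049141 / 874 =49255.31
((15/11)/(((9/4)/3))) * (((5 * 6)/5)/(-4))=-30/11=-2.73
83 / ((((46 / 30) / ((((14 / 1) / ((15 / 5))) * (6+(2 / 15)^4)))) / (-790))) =-55770222536 / 46575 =-1197428.29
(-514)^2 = 264196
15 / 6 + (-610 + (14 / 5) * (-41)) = -7223 / 10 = -722.30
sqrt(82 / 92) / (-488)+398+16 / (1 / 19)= 702- sqrt(1886) / 22448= 702.00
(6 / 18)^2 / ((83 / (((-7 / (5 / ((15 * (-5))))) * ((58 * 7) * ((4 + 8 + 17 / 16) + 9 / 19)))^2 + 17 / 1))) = 445761519.73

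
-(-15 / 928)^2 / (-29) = 225 / 24974336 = 0.00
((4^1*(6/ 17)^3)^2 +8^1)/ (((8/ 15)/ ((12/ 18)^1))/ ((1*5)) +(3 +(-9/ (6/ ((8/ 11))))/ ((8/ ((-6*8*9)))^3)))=53307938200/ 1140260425052261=0.00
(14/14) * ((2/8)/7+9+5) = 393/28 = 14.04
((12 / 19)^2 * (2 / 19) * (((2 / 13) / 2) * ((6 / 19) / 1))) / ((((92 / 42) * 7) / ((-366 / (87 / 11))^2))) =4668098688 / 32770388339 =0.14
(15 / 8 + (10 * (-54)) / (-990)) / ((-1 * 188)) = -0.01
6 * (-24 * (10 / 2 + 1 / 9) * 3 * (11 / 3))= -8096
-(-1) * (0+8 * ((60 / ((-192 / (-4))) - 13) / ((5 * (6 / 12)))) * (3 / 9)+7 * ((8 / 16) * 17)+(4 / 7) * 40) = 14663 / 210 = 69.82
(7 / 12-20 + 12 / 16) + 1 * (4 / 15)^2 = -4184 / 225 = -18.60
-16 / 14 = -1.14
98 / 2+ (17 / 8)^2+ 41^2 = 111009 / 64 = 1734.52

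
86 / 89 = 0.97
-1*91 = -91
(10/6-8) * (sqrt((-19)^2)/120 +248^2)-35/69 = -3225282263/8280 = -389526.84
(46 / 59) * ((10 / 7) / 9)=460 / 3717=0.12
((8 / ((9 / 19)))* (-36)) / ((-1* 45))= 608 / 45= 13.51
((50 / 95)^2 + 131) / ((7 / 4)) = 189564 / 2527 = 75.02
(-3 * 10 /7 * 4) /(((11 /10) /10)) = -12000 /77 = -155.84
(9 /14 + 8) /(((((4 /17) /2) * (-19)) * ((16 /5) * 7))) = -0.17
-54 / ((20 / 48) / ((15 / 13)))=-1944 / 13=-149.54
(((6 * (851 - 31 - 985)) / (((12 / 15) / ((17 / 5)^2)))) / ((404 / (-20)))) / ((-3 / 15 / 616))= -220304700 / 101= -2181234.65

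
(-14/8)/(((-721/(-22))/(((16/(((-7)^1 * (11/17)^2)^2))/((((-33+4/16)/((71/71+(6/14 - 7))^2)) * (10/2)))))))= 4065134112/215599991915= 0.02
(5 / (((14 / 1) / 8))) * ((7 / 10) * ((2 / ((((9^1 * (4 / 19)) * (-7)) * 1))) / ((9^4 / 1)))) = -0.00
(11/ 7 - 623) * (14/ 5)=-1740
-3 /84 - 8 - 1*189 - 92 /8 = -5839 /28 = -208.54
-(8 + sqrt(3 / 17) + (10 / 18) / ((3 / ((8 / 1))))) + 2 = -202 / 27 -sqrt(51) / 17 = -7.90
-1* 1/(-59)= 0.02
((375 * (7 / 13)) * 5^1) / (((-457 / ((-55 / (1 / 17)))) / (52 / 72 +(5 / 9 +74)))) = 5542796875 / 35646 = 155495.62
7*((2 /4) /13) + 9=241 /26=9.27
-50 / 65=-10 / 13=-0.77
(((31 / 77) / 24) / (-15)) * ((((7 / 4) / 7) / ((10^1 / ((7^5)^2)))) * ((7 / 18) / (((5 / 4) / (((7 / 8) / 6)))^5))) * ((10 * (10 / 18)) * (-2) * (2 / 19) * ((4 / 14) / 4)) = 21024915258319 / 3791229235200000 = 0.01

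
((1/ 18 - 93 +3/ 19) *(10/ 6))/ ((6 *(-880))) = 31733/ 1083456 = 0.03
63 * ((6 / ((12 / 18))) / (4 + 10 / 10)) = 567 / 5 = 113.40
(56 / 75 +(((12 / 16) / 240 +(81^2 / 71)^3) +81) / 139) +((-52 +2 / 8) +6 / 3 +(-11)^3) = 1026258597784201 / 238798219200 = 4297.60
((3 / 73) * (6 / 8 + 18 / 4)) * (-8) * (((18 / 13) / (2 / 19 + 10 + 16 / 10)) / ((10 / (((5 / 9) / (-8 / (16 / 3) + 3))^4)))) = -332500 / 865468071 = -0.00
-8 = -8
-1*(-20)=20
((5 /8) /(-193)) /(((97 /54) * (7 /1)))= -135 /524188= -0.00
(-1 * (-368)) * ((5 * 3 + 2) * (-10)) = -62560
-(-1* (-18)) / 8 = -9 / 4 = -2.25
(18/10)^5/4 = 59049/12500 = 4.72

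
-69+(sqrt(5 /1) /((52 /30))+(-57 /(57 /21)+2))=-86.71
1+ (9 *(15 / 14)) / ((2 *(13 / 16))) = 631 / 91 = 6.93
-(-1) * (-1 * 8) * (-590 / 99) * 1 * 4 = 18880 / 99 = 190.71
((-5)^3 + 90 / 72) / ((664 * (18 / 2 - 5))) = -495 / 10624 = -0.05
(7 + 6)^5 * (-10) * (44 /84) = -40842230 /21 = -1944868.10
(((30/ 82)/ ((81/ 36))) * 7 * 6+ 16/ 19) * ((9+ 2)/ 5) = 16.88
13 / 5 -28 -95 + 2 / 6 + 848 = 10919 / 15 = 727.93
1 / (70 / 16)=8 / 35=0.23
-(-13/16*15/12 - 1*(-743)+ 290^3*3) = -4682735487/64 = -73167741.98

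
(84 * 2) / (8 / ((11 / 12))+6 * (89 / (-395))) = 17380 / 763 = 22.78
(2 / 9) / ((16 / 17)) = 17 / 72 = 0.24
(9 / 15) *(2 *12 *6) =432 / 5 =86.40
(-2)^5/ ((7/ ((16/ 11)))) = -512/ 77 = -6.65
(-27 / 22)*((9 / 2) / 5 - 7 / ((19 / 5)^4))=-2771523 / 2606420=-1.06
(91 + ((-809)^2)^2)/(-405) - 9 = -428345383097/405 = -1057642921.23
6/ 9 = 2/ 3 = 0.67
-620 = -620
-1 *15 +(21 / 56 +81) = 531 / 8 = 66.38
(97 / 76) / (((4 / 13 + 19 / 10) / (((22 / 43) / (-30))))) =-0.01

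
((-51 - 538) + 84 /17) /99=-9929 /1683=-5.90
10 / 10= 1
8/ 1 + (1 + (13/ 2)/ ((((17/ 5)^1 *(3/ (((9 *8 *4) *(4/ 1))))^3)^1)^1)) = 1840251033/ 17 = 108250060.76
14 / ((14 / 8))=8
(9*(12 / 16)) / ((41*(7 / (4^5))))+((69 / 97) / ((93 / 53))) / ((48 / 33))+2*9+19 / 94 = 27623597961 / 648982768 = 42.56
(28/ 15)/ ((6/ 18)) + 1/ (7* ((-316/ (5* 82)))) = 29943/ 5530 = 5.41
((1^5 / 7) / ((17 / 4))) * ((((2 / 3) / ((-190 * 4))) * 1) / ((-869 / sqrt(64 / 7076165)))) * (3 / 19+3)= 32 * sqrt(24485) / 15538996521895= 0.00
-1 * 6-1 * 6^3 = -222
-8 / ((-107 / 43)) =344 / 107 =3.21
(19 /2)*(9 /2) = 171 /4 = 42.75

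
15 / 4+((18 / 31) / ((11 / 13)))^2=4.22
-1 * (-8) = 8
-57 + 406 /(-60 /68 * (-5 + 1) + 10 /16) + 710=424161 /565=750.73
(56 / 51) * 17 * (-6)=-112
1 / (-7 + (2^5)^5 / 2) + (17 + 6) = 385875808 / 16777209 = 23.00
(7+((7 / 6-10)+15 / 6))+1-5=-3.33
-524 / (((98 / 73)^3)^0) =-524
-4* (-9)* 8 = 288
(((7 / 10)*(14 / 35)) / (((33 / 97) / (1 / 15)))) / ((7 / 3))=0.02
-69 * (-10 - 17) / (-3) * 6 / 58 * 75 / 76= -139725 / 2204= -63.40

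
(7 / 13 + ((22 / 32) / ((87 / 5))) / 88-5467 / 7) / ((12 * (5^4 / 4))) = -112985791 / 271440000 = -0.42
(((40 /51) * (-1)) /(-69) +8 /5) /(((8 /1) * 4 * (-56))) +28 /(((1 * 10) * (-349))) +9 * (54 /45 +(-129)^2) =25752888643477 /171938340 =149779.79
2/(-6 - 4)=-1/5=-0.20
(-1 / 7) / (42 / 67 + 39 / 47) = -3149 / 32109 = -0.10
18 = 18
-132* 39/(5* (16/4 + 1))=-5148/25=-205.92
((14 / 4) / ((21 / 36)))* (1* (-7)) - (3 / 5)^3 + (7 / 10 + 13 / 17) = -173193 / 4250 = -40.75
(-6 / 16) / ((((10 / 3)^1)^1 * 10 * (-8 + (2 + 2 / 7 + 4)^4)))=-21609 / 2983110400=-0.00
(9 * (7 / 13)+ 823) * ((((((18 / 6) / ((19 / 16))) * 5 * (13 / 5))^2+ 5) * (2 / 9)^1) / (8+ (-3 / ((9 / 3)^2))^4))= 75778018596 / 3045757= 24879.86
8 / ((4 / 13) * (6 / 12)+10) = 26 / 33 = 0.79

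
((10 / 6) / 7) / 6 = 5 / 126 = 0.04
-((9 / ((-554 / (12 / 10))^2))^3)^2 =-282429536481 / 49819260967510087125072495879150390625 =-0.00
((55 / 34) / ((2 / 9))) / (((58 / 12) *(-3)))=-495 / 986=-0.50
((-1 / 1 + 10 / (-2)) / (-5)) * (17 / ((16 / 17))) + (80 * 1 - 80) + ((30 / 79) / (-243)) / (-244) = 338424013 / 15613560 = 21.68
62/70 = 31/35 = 0.89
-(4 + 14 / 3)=-8.67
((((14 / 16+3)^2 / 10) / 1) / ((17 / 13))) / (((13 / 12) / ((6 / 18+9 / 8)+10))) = 52855 / 4352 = 12.14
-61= -61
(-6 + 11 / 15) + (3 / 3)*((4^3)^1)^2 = 61361 / 15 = 4090.73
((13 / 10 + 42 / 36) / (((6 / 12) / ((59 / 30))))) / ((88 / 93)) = 67673 / 6600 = 10.25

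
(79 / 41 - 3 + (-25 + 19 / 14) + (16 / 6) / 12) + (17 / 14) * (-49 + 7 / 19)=-8200417 / 98154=-83.55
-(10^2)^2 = -10000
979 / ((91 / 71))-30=66779 / 91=733.84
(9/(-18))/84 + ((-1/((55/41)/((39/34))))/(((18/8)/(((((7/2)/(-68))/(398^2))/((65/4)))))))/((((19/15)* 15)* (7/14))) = -19932830663/3348716001400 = -0.01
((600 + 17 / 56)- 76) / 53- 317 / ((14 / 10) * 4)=-19807 / 424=-46.71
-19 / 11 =-1.73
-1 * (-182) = 182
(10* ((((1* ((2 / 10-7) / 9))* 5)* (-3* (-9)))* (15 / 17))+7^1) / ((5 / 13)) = -11609 / 5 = -2321.80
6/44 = 3/22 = 0.14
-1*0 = 0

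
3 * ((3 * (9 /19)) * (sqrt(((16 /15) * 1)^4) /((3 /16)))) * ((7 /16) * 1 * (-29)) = -155904 /475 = -328.22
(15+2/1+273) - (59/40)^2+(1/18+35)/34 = 70711807/244800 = 288.86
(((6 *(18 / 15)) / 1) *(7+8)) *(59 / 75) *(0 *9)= 0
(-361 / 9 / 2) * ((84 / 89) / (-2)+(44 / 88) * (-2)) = 47291 / 1602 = 29.52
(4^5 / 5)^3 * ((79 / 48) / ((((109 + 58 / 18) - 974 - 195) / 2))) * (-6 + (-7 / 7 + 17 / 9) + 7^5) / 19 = -1603384171823104 / 67765875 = -23660642.94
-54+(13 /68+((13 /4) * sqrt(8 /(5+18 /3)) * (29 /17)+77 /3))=-5741 /204+377 * sqrt(22) /374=-23.41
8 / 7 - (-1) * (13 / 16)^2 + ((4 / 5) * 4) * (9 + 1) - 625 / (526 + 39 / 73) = 320937325 / 9839872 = 32.62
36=36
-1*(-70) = 70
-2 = -2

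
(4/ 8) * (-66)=-33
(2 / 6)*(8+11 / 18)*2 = 155 / 27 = 5.74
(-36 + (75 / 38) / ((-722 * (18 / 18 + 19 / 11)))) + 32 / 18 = -16901071 / 493848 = -34.22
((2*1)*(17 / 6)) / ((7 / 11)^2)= 13.99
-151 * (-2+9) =-1057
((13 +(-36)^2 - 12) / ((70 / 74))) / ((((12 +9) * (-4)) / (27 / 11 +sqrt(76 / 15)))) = -431901 / 10780 - 47989 * sqrt(285) / 22050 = -76.81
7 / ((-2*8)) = -7 / 16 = -0.44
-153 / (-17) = 9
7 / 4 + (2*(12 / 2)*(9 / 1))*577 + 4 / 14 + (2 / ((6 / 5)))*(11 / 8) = 10469815 / 168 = 62320.33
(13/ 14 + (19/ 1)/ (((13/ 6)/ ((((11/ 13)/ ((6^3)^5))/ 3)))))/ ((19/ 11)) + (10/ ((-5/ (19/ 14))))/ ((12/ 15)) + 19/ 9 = -561746979972869/ 754881992736768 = -0.74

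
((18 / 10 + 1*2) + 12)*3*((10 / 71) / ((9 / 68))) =10744 / 213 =50.44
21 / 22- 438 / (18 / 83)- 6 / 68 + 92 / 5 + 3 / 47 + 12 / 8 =-527033227 / 263670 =-1998.84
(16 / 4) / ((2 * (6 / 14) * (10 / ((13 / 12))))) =91 / 180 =0.51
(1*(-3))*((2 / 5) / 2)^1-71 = -358 / 5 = -71.60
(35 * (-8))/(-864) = 35/108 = 0.32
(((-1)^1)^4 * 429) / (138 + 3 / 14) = 2002 / 645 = 3.10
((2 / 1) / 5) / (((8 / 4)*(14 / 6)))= 3 / 35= 0.09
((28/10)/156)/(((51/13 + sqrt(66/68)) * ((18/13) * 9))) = 26299/67114170 - 1183 * sqrt(1122)/402685020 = 0.00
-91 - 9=-100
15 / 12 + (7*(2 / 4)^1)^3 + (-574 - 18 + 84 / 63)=-13117 / 24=-546.54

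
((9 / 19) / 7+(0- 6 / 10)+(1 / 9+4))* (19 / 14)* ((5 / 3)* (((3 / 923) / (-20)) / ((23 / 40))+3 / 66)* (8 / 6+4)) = 1807506572 / 926836911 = 1.95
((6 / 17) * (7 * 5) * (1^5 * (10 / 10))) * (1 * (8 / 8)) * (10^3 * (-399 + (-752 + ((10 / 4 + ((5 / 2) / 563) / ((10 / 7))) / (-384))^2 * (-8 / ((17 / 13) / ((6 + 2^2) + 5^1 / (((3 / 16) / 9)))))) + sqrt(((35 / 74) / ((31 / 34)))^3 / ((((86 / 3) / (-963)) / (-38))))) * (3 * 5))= -20006727872917471875 / 93802537984 + 330750000 * sqrt(178981223505) / 56571187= -210812091.58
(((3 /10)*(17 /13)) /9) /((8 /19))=323 /3120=0.10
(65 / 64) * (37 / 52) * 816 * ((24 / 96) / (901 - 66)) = 1887 / 10688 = 0.18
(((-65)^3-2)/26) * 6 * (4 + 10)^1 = -11534334/13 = -887256.46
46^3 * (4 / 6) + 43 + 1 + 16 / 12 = 64936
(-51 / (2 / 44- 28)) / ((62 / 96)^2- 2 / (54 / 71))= -2585088 / 3135065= -0.82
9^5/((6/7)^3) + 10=750221/8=93777.62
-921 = -921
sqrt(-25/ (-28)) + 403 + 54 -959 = -502 + 5 * sqrt(7)/ 14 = -501.06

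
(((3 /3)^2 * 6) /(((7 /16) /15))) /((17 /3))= 4320 /119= 36.30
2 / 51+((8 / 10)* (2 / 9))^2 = 2438 / 34425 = 0.07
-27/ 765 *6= -18/ 85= -0.21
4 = 4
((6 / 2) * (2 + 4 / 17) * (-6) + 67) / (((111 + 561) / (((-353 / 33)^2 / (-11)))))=-0.41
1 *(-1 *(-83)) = 83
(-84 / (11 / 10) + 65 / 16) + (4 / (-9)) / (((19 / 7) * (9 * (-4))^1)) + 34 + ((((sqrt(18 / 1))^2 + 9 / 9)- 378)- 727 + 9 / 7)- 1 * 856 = -3752299609 / 1896048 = -1979.01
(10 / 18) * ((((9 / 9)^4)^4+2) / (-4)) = -0.42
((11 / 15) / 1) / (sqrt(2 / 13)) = 11 * sqrt(26) / 30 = 1.87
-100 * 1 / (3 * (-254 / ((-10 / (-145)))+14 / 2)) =25 / 2757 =0.01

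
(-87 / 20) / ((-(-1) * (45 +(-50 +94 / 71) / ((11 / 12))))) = 22649 / 42180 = 0.54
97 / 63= 1.54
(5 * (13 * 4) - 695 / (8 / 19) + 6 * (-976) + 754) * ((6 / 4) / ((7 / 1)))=-155823 / 112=-1391.28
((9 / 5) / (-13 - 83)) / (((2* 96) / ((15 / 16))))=-3 / 32768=-0.00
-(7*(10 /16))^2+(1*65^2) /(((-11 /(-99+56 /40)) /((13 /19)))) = 342827495 /13376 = 25630.05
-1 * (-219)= 219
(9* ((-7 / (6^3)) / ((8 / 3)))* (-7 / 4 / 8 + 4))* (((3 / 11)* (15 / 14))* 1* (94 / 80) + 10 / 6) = -81719 / 98304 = -0.83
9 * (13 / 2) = 117 / 2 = 58.50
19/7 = 2.71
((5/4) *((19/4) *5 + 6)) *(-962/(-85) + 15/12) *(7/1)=209377/64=3271.52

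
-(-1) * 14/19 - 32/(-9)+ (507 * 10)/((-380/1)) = -3095/342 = -9.05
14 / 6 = 7 / 3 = 2.33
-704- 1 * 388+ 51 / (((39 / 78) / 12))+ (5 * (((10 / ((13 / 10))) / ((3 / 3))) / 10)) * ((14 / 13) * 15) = 32808 / 169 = 194.13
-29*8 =-232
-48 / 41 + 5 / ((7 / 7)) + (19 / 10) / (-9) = 13351 / 3690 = 3.62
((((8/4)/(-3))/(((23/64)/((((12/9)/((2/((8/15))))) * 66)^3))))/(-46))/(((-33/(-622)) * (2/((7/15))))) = 552425488384/241025625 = 2291.98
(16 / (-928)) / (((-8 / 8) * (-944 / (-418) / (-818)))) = -85481 / 13688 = -6.24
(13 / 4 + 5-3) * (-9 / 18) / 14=-3 / 16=-0.19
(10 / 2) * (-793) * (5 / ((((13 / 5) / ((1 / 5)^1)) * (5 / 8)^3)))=-31232 / 5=-6246.40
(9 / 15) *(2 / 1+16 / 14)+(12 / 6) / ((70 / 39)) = 3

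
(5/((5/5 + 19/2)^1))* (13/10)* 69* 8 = 2392/7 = 341.71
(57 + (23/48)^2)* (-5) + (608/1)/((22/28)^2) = 194789587/278784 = 698.71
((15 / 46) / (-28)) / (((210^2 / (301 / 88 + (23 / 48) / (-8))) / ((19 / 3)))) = -53941 / 9597063168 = -0.00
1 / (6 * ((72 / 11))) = 11 / 432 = 0.03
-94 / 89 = -1.06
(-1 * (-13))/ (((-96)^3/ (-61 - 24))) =1105/ 884736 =0.00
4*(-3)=-12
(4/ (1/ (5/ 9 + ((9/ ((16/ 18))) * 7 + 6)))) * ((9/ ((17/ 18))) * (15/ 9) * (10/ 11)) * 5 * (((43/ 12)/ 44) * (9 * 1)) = 269690625/ 16456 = 16388.59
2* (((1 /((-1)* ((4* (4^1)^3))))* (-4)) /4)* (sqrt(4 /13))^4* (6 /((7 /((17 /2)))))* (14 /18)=17 /4056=0.00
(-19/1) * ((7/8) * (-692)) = 23009/2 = 11504.50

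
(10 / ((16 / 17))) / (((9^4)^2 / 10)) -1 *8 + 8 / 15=-6428308211 / 860934420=-7.47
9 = 9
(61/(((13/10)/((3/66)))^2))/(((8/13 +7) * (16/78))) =1525/31944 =0.05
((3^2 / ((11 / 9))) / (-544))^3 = -0.00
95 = 95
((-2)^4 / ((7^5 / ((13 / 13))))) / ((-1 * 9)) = -16 / 151263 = -0.00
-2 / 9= -0.22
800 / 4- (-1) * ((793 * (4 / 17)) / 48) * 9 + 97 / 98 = 786269 / 3332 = 235.98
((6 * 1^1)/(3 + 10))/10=3/65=0.05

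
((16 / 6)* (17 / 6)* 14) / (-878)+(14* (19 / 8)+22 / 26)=6980371 / 205452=33.98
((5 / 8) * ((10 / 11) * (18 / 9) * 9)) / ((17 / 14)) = 1575 / 187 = 8.42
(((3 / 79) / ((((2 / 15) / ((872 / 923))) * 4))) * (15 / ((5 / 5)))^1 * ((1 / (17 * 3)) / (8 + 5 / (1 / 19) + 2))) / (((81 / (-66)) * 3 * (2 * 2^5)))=-5995 / 7497034272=-0.00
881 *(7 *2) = 12334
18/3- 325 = -319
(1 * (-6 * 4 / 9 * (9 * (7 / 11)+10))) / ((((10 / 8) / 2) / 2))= -22144 / 165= -134.21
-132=-132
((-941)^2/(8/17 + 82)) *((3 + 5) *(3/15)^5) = 60212708/2190625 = 27.49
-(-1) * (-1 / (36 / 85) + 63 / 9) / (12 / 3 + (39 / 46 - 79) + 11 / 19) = -72979 / 1157454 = -0.06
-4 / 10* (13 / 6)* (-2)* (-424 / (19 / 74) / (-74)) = 11024 / 285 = 38.68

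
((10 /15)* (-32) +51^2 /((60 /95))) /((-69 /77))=-3785551 /828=-4571.92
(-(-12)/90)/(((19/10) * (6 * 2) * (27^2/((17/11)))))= 17/1371249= 0.00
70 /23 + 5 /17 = 1305 /391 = 3.34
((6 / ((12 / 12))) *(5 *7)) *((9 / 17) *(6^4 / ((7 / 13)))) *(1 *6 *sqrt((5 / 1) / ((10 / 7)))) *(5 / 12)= 5686200 *sqrt(14) / 17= 1251518.37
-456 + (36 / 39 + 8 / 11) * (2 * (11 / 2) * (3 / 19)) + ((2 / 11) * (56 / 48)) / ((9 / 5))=-453.02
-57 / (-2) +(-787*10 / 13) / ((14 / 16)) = -120733 / 182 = -663.37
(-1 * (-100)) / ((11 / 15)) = 1500 / 11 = 136.36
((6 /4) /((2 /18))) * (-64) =-864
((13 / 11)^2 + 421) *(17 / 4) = 434435 / 242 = 1795.19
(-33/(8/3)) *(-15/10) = 297/16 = 18.56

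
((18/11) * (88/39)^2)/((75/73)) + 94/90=348067/38025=9.15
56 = 56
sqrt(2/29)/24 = sqrt(58)/696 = 0.01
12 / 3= 4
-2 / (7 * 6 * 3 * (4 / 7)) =-1 / 36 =-0.03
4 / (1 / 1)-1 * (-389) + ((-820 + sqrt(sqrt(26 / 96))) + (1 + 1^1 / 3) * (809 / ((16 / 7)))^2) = 13^(1 / 4) * 3^(3 / 4) / 6 + 31987585 / 192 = 166602.73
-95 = -95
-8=-8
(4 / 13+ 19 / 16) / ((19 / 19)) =311 / 208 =1.50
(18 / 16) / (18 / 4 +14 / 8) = 9 / 50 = 0.18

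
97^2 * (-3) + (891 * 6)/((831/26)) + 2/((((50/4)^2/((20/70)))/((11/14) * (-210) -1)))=-34005628837/1211875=-28060.34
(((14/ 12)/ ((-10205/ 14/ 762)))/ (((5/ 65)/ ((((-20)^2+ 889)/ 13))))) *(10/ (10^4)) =-8021447/ 5102500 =-1.57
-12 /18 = -2 /3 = -0.67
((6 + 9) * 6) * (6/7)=540/7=77.14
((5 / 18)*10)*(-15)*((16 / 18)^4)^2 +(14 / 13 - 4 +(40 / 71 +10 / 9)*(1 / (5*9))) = -2279656049188 / 119196370449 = -19.13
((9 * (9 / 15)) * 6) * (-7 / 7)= -162 / 5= -32.40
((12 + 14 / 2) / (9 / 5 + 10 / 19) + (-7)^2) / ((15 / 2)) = 25268 / 3315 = 7.62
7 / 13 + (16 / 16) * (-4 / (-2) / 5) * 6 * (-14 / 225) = 1897 / 4875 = 0.39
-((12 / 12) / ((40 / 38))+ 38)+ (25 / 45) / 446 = -1563403 / 40140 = -38.95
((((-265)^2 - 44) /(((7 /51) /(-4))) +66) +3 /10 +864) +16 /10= -143104007 /70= -2044342.96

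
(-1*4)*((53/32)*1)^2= -2809/256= -10.97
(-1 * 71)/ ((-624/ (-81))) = -1917/ 208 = -9.22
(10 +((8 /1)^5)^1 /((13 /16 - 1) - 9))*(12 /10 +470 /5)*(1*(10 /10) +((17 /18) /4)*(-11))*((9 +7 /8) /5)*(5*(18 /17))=474980153 /84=5654525.63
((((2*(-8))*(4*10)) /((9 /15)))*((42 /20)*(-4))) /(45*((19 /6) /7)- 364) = -125440 /4811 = -26.07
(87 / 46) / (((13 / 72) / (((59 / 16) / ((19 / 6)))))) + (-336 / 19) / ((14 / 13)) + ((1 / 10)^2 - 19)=-13187469 / 568100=-23.21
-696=-696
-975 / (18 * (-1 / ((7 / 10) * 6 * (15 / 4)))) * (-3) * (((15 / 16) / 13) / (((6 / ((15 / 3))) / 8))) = -39375 / 32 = -1230.47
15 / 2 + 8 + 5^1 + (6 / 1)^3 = 473 / 2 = 236.50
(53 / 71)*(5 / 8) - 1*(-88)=50249 / 568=88.47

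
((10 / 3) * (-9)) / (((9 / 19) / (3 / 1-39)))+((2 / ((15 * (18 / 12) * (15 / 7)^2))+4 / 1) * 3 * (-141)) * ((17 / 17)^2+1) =-1260424 / 1125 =-1120.38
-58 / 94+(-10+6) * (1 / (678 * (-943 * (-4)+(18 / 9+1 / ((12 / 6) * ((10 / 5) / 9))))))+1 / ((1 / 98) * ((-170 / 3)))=-9600097898 / 4091355405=-2.35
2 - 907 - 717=-1622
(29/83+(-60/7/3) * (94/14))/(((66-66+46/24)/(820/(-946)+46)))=-19622825424/44244893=-443.50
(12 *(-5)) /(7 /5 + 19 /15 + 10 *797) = -90 /11959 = -0.01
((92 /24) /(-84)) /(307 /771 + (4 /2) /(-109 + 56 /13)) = -8044871 /66827208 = -0.12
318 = 318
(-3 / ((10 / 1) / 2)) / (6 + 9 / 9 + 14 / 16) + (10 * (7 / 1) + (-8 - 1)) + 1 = 6502 / 105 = 61.92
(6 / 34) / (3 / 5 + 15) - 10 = -4415 / 442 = -9.99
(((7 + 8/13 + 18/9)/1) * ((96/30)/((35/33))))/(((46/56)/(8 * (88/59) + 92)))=3670.65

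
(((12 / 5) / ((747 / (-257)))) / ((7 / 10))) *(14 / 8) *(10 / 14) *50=-128500 / 1743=-73.72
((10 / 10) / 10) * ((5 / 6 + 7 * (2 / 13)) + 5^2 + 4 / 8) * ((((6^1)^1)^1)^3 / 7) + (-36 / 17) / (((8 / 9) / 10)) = 469953 / 7735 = 60.76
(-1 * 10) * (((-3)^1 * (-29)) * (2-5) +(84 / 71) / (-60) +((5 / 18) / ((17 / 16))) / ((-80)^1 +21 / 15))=11143488796 / 4269159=2610.23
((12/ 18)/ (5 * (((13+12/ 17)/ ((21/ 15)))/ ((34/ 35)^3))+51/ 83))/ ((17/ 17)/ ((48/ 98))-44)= -887327104/ 3016328469601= -0.00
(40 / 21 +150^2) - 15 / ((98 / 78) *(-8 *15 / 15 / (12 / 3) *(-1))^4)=52922725 / 2352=22501.16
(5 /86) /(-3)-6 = -1553 /258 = -6.02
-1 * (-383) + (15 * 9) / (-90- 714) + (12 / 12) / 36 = 461729 / 1206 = 382.86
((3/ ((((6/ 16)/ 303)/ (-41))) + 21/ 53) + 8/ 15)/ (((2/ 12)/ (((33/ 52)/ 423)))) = -66854227/ 74730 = -894.61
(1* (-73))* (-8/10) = 292/5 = 58.40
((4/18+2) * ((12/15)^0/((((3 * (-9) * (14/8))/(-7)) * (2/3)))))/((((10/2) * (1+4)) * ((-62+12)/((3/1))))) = -4/3375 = -0.00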